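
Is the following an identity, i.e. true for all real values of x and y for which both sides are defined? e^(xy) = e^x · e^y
Claim: e^(xy) = e^x · e^y.
Test a specific point where both sides are defined: x = 4, y = 2.
LHS = e^(xy) ≈ 2980.9580
RHS = e^x · e^y ≈ 403.4288
Since 2980.9580 ≠ 403.4288, the equation fails at this point, so it cannot hold for all real values of x and y for which both sides are defined.
e^x · e^y = e^(x+y), not e^(xy).

Conclusion: No, this is NOT an identity.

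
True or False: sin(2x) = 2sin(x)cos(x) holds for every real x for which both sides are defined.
Claim: sin(2x) = 2sin(x)cos(x).
Reasoning: Put y = x in the addition formula sin(x+y) = sin(x)cos(y) + cos(x)sin(y): sin(2x) = sin(x)cos(x) + cos(x)sin(x) = 2sin(x)cos(x).
So the two sides agree for every real x for which both sides are defined.

Conclusion: True.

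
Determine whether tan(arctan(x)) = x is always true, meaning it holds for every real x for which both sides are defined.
Yes, this is an identity.

Claim: tan(arctan(x)) = x.
Reasoning: For every real x, arctan(x) is by definition the angle in (-π/2, π/2) whose tangent equals x. Taking the tangent of that angle returns x.
So the two sides agree for every real x for which both sides are defined.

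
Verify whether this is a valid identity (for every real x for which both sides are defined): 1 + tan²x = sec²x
Yes, this is an identity.

Claim: 1 + tan²x = sec²x.
Reasoning: Start from sin²x + cos²x = 1 and divide every term by cos²x (allowed wherever tan x and sec x are defined): tan²x + 1 = 1/cos²x = sec²x.
So the two sides agree for every real x for which both sides are defined.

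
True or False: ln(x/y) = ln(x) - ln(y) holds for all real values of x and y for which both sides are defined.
Claim: ln(x/y) = ln(x) - ln(y).
Reasoning: Both sides are simultaneously defined only when x, y > 0. Write x = e^p, y = e^q. Then x/y = e^(p-q), so ln(x/y) = p - q = ln(x) - ln(y).
So the two sides agree for all real values of x and y for which both sides are defined.

Conclusion: True.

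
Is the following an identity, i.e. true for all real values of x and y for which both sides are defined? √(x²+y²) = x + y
Claim: √(x²+y²) = x + y.
Test a specific point where both sides are defined: x = 1/2, y = 1.
LHS = √(x²+y²) ≈ 1.1180
RHS = x + y ≈ 1.5000
Since 1.1180 ≠ 1.5000, the equation fails at this point, so it cannot hold for all real values of x and y for which both sides are defined.
(x+y)² = x² + 2xy + y², not x² + y², so the square root does not split this way.

Conclusion: No, this is NOT an identity.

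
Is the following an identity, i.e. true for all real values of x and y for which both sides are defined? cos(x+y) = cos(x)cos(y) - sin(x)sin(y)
Claim: cos(x+y) = cos(x)cos(y) - sin(x)sin(y).
Reasoning: By Euler's formula e^(i(x+y)) = e^(ix)·e^(iy) = (cos x + i·sin x)(cos y + i·sin y). The real part of the left side is cos(x+y); the real part of the product is cos(x)cos(y) - sin(x)sin(y) (since i·i = -1).
So the two sides agree for all real values of x and y for which both sides are defined.

Conclusion: Yes, this is an identity.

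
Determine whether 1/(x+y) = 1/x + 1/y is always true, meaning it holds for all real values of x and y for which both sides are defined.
No, this is NOT an identity.

Claim: 1/(x+y) = 1/x + 1/y.
Test a specific point where both sides are defined: x = 5, y = 3/2.
LHS = 1/(x+y) ≈ 0.1538
RHS = 1/x + 1/y ≈ 0.8667
Since 0.1538 ≠ 0.8667, the equation fails at this point, so it cannot hold for all real values of x and y for which both sides are defined.
1/x + 1/y = (x+y)/(xy), which is not 1/(x+y).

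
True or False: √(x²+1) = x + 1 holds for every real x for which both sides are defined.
Claim: √(x²+1) = x + 1.
Test a specific point where both sides are defined: x = 3.
LHS = √(x²+1) ≈ 3.1623
RHS = x + 1 ≈ 4.0000
Since 3.1623 ≠ 4.0000, the equation fails at this point, so it cannot hold for every real x for which both sides are defined.
(x+1)² = x² + 2x + 1 ≠ x² + 1 unless x = 0.

Conclusion: False.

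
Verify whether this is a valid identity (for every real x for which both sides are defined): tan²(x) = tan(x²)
No, this is NOT an identity.

Claim: tan²(x) = tan(x²).
Test a specific point where both sides are defined: x = π/3.
LHS = tan²(x) ≈ 3.0000
RHS = tan(x²) ≈ 1.9485
Since 3.0000 ≠ 1.9485, the equation fails at this point, so it cannot hold for every real x for which both sides are defined.
tan²(x) means (tan x)², squaring the output; tan(x²) squares the input. These are different functions.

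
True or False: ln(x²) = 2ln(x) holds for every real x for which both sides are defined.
True.

Claim: ln(x²) = 2ln(x).
Reasoning: The right side requires x > 0. For x > 0, x² = (e^(ln x))² = e^(2ln x), so ln(x²) = 2ln(x). (For x < 0 the right side is undefined, so those values are outside the claim.)
So the two sides agree for every real x for which both sides are defined.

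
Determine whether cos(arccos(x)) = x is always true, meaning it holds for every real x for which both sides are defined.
Yes, this is an identity.

Claim: cos(arccos(x)) = x.
Reasoning: For -1 ≤ x ≤ 1 (where arccos is defined), arccos(x) is by definition an angle whose cosine equals x. Taking the cosine of that angle returns x. (Note the other order, arccos(cos x) = x, is NOT an identity.)
So the two sides agree for every real x for which both sides are defined.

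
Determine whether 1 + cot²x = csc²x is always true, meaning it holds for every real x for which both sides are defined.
Claim: 1 + cot²x = csc²x.
Reasoning: Start from sin²x + cos²x = 1 and divide every term by sin²x (allowed wherever cot x and csc x are defined): 1 + cot²x = 1/sin²x = csc²x.
So the two sides agree for every real x for which both sides are defined.

Conclusion: Yes, this is an identity.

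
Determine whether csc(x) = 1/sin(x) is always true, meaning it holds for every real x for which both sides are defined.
Claim: csc(x) = 1/sin(x).
Reasoning: csc(x) is by definition the reciprocal of sin(x), wherever sin(x) ≠ 0.
So the two sides agree for every real x for which both sides are defined.

Conclusion: Yes, this is an identity.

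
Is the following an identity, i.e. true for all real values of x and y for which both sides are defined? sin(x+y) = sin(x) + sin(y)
Claim: sin(x+y) = sin(x) + sin(y).
Test a specific point where both sides are defined: x = -π/6, y = -π/2.
LHS = sin(x+y) ≈ -0.8660
RHS = sin(x) + sin(y) ≈ -1.5000
Since -0.8660 ≠ -1.5000, the equation fails at this point, so it cannot hold for all real values of x and y for which both sides are defined.
The correct expansion is sin(x+y) = sin(x)cos(y) + cos(x)sin(y); sine is not additive.

Conclusion: No, this is NOT an identity.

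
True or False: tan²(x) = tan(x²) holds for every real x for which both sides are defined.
False.

Claim: tan²(x) = tan(x²).
Test a specific point where both sides are defined: x = π/4.
LHS = tan²(x) ≈ 1.0000
RHS = tan(x²) ≈ 0.7092
Since 1.0000 ≠ 0.7092, the equation fails at this point, so it cannot hold for every real x for which both sides are defined.
tan²(x) means (tan x)², squaring the output; tan(x²) squares the input. These are different functions.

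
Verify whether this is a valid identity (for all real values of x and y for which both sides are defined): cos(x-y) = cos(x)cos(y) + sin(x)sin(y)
Claim: cos(x-y) = cos(x)cos(y) + sin(x)sin(y).
Reasoning: Replace y by -y in cos(x+y) = cos(x)cos(y) - sin(x)sin(y) and use cos(-y) = cos(y), sin(-y) = -sin(y): cos(x-y) = cos(x)cos(y) + sin(x)sin(y).
So the two sides agree for all real values of x and y for which both sides are defined.

Conclusion: Yes, this is an identity.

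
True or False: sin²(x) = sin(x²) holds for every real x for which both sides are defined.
False.

Claim: sin²(x) = sin(x²).
Test a specific point where both sides are defined: x = π/6.
LHS = sin²(x) ≈ 0.2500
RHS = sin(x²) ≈ 0.2707
Since 0.2500 ≠ 0.2707, the equation fails at this point, so it cannot hold for every real x for which both sides are defined.
sin²(x) means (sin x)², squaring the output; sin(x²) squares the input. These are different functions.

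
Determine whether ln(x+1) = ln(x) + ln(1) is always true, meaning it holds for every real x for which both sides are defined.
No, this is NOT an identity.

Claim: ln(x+1) = ln(x) + ln(1).
Test a specific point where both sides are defined: x = 1/2.
LHS = ln(x+1) ≈ 0.4055
RHS = ln(x) + ln(1) ≈ -0.6931
Since 0.4055 ≠ -0.6931, the equation fails at this point, so it cannot hold for every real x for which both sides are defined.
ln(1) = 0, so the right side is just ln(x), which differs from ln(x+1).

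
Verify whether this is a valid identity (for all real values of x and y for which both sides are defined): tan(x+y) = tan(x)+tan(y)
Claim: tan(x+y) = tan(x)+tan(y).
Test a specific point where both sides are defined: x = π/4, y = -π/6.
LHS = tan(x+y) ≈ 0.2679
RHS = tan(x)+tan(y) ≈ 0.4226
Since 0.2679 ≠ 0.4226, the equation fails at this point, so it cannot hold for all real values of x and y for which both sides are defined.
The correct formula is tan(x+y) = (tan(x) + tan(y))/(1 - tan(x)tan(y)).

Conclusion: No, this is NOT an identity.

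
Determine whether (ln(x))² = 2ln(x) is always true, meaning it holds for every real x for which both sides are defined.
No, this is NOT an identity.

Claim: (ln(x))² = 2ln(x).
Test a specific point where both sides are defined: x = 1/2.
LHS = (ln(x))² ≈ 0.4805
RHS = 2ln(x) ≈ -1.3863
Since 0.4805 ≠ -1.3863, the equation fails at this point, so it cannot hold for every real x for which both sides are defined.
2ln(x) equals ln(x²), which is not the same as (ln x)².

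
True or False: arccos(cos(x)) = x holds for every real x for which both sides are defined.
Claim: arccos(cos(x)) = x.
Test a specific point where both sides are defined: x = -π/2.
LHS = arccos(cos(x)) ≈ 1.5708
RHS = x ≈ -1.5708
Since 1.5708 ≠ -1.5708, the equation fails at this point, so it cannot hold for every real x for which both sides are defined.
arccos only returns values in [0, π], so arccos(cos(x)) = x holds only for x in that interval, not for all real x.

Conclusion: False.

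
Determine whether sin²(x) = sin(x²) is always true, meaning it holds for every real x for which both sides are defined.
No, this is NOT an identity.

Claim: sin²(x) = sin(x²).
Test a specific point where both sides are defined: x = 2π/3.
LHS = sin²(x) ≈ 0.7500
RHS = sin(x²) ≈ -0.9474
Since 0.7500 ≠ -0.9474, the equation fails at this point, so it cannot hold for every real x for which both sides are defined.
sin²(x) means (sin x)², squaring the output; sin(x²) squares the input. These are different functions.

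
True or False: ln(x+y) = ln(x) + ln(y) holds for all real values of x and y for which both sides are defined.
False.

Claim: ln(x+y) = ln(x) + ln(y).
Test a specific point where both sides are defined: x = 5, y = 3.
LHS = ln(x+y) ≈ 2.0794
RHS = ln(x) + ln(y) ≈ 2.7081
Since 2.0794 ≠ 2.7081, the equation fails at this point, so it cannot hold for all real values of x and y for which both sides are defined.
ln(x) + ln(y) = ln(xy), not ln(x+y).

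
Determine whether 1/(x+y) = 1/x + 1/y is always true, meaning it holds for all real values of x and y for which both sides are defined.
Claim: 1/(x+y) = 1/x + 1/y.
Test a specific point where both sides are defined: x = 5, y = 3.
LHS = 1/(x+y) ≈ 0.1250
RHS = 1/x + 1/y ≈ 0.5333
Since 0.1250 ≠ 0.5333, the equation fails at this point, so it cannot hold for all real values of x and y for which both sides are defined.
1/x + 1/y = (x+y)/(xy), which is not 1/(x+y).

Conclusion: No, this is NOT an identity.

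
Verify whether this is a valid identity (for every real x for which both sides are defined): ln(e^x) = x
Yes, this is an identity.

Claim: ln(e^x) = x.
Reasoning: ln is the inverse of the exponential: ln(e^x) asks for the exponent p with e^p = e^x, and since e^p is one-to-one that exponent is p = x.
So the two sides agree for every real x for which both sides are defined.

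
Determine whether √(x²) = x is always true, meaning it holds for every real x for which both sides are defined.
Claim: √(x²) = x.
Test a specific point where both sides are defined: x = -1.
LHS = √(x²) ≈ 1.0000
RHS = x ≈ -1.0000
Since 1.0000 ≠ -1.0000, the equation fails at this point, so it cannot hold for every real x for which both sides are defined.
√(x²) = |x|, which differs from x whenever x < 0 (both sides are defined for every real x).

Conclusion: No, this is NOT an identity.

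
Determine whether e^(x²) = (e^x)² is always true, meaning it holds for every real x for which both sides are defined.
Claim: e^(x²) = (e^x)².
Test a specific point where both sides are defined: x = 1.
LHS = e^(x²) ≈ 2.7183
RHS = (e^x)² ≈ 7.3891
Since 2.7183 ≠ 7.3891, the equation fails at this point, so it cannot hold for every real x for which both sides are defined.
(e^x)² = e^(2x), and 2x ≠ x² in general.

Conclusion: No, this is NOT an identity.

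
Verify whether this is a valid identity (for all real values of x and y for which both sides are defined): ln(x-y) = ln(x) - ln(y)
Claim: ln(x-y) = ln(x) - ln(y).
Test a specific point where both sides are defined: x = 5, y = 1/2.
LHS = ln(x-y) ≈ 1.5041
RHS = ln(x) - ln(y) ≈ 2.3026
Since 1.5041 ≠ 2.3026, the equation fails at this point, so it cannot hold for all real values of x and y for which both sides are defined.
ln(x) - ln(y) = ln(x/y), not ln(x-y).

Conclusion: No, this is NOT an identity.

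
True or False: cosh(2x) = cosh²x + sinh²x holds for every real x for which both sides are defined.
Claim: cosh(2x) = cosh²x + sinh²x.
Reasoning: cosh²x = (e^(2x) + 2 + e^(-2x))/4 and sinh²x = (e^(2x) - 2 + e^(-2x))/4. Adding gives (2e^(2x) + 2e^(-2x))/4 = (e^(2x) + e^(-2x))/2 = cosh(2x).
So the two sides agree for every real x for which both sides are defined.

Conclusion: True.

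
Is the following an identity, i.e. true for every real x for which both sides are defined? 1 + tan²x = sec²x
Yes, this is an identity.

Claim: 1 + tan²x = sec²x.
Reasoning: Start from sin²x + cos²x = 1 and divide every term by cos²x (allowed wherever tan x and sec x are defined): tan²x + 1 = 1/cos²x = sec²x.
So the two sides agree for every real x for which both sides are defined.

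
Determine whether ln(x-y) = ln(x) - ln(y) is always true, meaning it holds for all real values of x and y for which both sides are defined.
Claim: ln(x-y) = ln(x) - ln(y).
Test a specific point where both sides are defined: x = 1, y = 1/2.
LHS = ln(x-y) ≈ -0.6931
RHS = ln(x) - ln(y) ≈ 0.6931
Since -0.6931 ≠ 0.6931, the equation fails at this point, so it cannot hold for all real values of x and y for which both sides are defined.
ln(x) - ln(y) = ln(x/y), not ln(x-y).

Conclusion: No, this is NOT an identity.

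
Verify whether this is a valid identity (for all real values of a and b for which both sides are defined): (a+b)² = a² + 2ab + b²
Yes, this is an identity.

Claim: (a+b)² = a² + 2ab + b².
Reasoning: Expand: (a+b)² = (a+b)(a+b) = a·a + a·b + b·a + b·b = a² + 2ab + b².
So the two sides agree for all real values of a and b for which both sides are defined.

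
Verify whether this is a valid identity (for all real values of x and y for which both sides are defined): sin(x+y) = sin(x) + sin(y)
Claim: sin(x+y) = sin(x) + sin(y).
Test a specific point where both sides are defined: x = π/4, y = 3π/4.
LHS = sin(x+y) ≈ 0.0000
RHS = sin(x) + sin(y) ≈ 1.4142
Since 0.0000 ≠ 1.4142, the equation fails at this point, so it cannot hold for all real values of x and y for which both sides are defined.
The correct expansion is sin(x+y) = sin(x)cos(y) + cos(x)sin(y); sine is not additive.

Conclusion: No, this is NOT an identity.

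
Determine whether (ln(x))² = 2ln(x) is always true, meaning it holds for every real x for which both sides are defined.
No, this is NOT an identity.

Claim: (ln(x))² = 2ln(x).
Test a specific point where both sides are defined: x = 3/2.
LHS = (ln(x))² ≈ 0.1644
RHS = 2ln(x) ≈ 0.8109
Since 0.1644 ≠ 0.8109, the equation fails at this point, so it cannot hold for every real x for which both sides are defined.
2ln(x) equals ln(x²), which is not the same as (ln x)².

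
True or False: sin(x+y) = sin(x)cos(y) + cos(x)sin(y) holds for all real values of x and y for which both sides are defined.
Claim: sin(x+y) = sin(x)cos(y) + cos(x)sin(y).
Reasoning: By Euler's formula e^(i(x+y)) = e^(ix)·e^(iy) = (cos x + i·sin x)(cos y + i·sin y). The imaginary part of the left side is sin(x+y); the imaginary part of the product is sin(x)cos(y) + cos(x)sin(y).
So the two sides agree for all real values of x and y for which both sides are defined.

Conclusion: True.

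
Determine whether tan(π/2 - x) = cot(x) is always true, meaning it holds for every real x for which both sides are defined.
Yes, this is an identity.

Claim: tan(π/2 - x) = cot(x).
Reasoning: tan(π/2 - x) = sin(π/2 - x)/cos(π/2 - x) = cos(x)/sin(x) = cot(x), using the cofunction identities sin(π/2 - x) = cos(x) and cos(π/2 - x) = sin(x).
So the two sides agree for every real x for which both sides are defined.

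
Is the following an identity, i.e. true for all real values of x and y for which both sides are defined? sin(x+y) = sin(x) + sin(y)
Claim: sin(x+y) = sin(x) + sin(y).
Test a specific point where both sides are defined: x = -π/3, y = 2π/3.
LHS = sin(x+y) ≈ 0.8660
RHS = sin(x) + sin(y) ≈ 0.0000
Since 0.8660 ≠ 0.0000, the equation fails at this point, so it cannot hold for all real values of x and y for which both sides are defined.
The correct expansion is sin(x+y) = sin(x)cos(y) + cos(x)sin(y); sine is not additive.

Conclusion: No, this is NOT an identity.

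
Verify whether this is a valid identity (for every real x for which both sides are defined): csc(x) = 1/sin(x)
Claim: csc(x) = 1/sin(x).
Reasoning: csc(x) is by definition the reciprocal of sin(x), wherever sin(x) ≠ 0.
So the two sides agree for every real x for which both sides are defined.

Conclusion: Yes, this is an identity.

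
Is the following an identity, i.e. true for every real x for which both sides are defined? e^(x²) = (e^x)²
Claim: e^(x²) = (e^x)².
Test a specific point where both sides are defined: x = 3.
LHS = e^(x²) ≈ 8103.0839
RHS = (e^x)² ≈ 403.4288
Since 8103.0839 ≠ 403.4288, the equation fails at this point, so it cannot hold for every real x for which both sides are defined.
(e^x)² = e^(2x), and 2x ≠ x² in general.

Conclusion: No, this is NOT an identity.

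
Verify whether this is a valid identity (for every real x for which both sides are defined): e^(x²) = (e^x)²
No, this is NOT an identity.

Claim: e^(x²) = (e^x)².
Test a specific point where both sides are defined: x = -2.
LHS = e^(x²) ≈ 54.5982
RHS = (e^x)² ≈ 0.0183
Since 54.5982 ≠ 0.0183, the equation fails at this point, so it cannot hold for every real x for which both sides are defined.
(e^x)² = e^(2x), and 2x ≠ x² in general.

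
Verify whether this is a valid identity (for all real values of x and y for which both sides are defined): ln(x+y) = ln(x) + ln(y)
Claim: ln(x+y) = ln(x) + ln(y).
Test a specific point where both sides are defined: x = 4, y = 1.
LHS = ln(x+y) ≈ 1.6094
RHS = ln(x) + ln(y) ≈ 1.3863
Since 1.6094 ≠ 1.3863, the equation fails at this point, so it cannot hold for all real values of x and y for which both sides are defined.
ln(x) + ln(y) = ln(xy), not ln(x+y).

Conclusion: No, this is NOT an identity.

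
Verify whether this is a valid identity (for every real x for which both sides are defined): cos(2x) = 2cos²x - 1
Yes, this is an identity.

Claim: cos(2x) = 2cos²x - 1.
Reasoning: cos(2x) = cos²x - sin²x. Replace sin²x by 1 - cos²x: cos²x - (1 - cos²x) = 2cos²x - 1.
So the two sides agree for every real x for which both sides are defined.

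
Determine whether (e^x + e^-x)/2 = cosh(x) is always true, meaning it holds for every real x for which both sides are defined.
Claim: (e^x + e^-x)/2 = cosh(x).
Reasoning: This is exactly the definition of the hyperbolic cosine: cosh(x) := (e^x + e^-x)/2.
So the two sides agree for every real x for which both sides are defined.

Conclusion: Yes, this is an identity.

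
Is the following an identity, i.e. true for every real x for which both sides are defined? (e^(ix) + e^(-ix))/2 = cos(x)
Yes, this is an identity.

Claim: (e^(ix) + e^(-ix))/2 = cos(x).
Reasoning: By Euler's formula e^(ix) = cos(x) + i·sin(x) and e^(-ix) = cos(x) - i·sin(x). Adding cancels the sine terms: e^(ix) + e^(-ix) = 2cos(x); divide by 2.
So the two sides agree for every real x for which both sides are defined.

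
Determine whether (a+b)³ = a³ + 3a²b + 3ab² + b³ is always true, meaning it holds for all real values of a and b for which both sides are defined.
Yes, this is an identity.

Claim: (a+b)³ = a³ + 3a²b + 3ab² + b³.
Reasoning: (a+b)³ = (a+b)(a+b)² = (a+b)(a² + 2ab + b²) = a³ + 2a²b + ab² + a²b + 2ab² + b³ = a³ + 3a²b + 3ab² + b³.
So the two sides agree for all real values of a and b for which both sides are defined.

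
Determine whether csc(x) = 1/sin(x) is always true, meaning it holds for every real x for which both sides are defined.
Yes, this is an identity.

Claim: csc(x) = 1/sin(x).
Reasoning: csc(x) is by definition the reciprocal of sin(x), wherever sin(x) ≠ 0.
So the two sides agree for every real x for which both sides are defined.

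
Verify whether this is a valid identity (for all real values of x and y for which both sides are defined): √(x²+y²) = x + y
Claim: √(x²+y²) = x + y.
Test a specific point where both sides are defined: x = 1/2, y = -1.
LHS = √(x²+y²) ≈ 1.1180
RHS = x + y ≈ -0.5000
Since 1.1180 ≠ -0.5000, the equation fails at this point, so it cannot hold for all real values of x and y for which both sides are defined.
(x+y)² = x² + 2xy + y², not x² + y², so the square root does not split this way.

Conclusion: No, this is NOT an identity.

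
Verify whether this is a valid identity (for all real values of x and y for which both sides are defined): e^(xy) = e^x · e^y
Claim: e^(xy) = e^x · e^y.
Test a specific point where both sides are defined: x = 4, y = -1.
LHS = e^(xy) ≈ 0.0183
RHS = e^x · e^y ≈ 20.0855
Since 0.0183 ≠ 20.0855, the equation fails at this point, so it cannot hold for all real values of x and y for which both sides are defined.
e^x · e^y = e^(x+y), not e^(xy).

Conclusion: No, this is NOT an identity.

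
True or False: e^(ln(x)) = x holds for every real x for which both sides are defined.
Claim: e^(ln(x)) = x.
Reasoning: For x > 0, ln(x) is by definition the exponent p such that e^p = x. Raising e to that exponent therefore returns x: e^(ln x) = x.
So the two sides agree for every real x for which both sides are defined.

Conclusion: True.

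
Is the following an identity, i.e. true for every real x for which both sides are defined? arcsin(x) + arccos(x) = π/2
Claim: arcsin(x) + arccos(x) = π/2.
Reasoning: Both sides are defined for -1 ≤ x ≤ 1. Let θ = arcsin(x), so sin θ = x and θ ∈ [-π/2, π/2]. Then cos(π/2 - θ) = sin θ = x and π/2 - θ ∈ [0, π], which is exactly the range of arccos, so arccos(x) = π/2 - θ. Adding: arcsin(x) + arccos(x) = θ + (π/2 - θ) = π/2.
So the two sides agree for every real x for which both sides are defined.

Conclusion: Yes, this is an identity.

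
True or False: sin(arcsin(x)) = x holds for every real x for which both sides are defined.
True.

Claim: sin(arcsin(x)) = x.
Reasoning: For -1 ≤ x ≤ 1 (where arcsin is defined), arcsin(x) is by definition an angle whose sine equals x. Taking the sine of that angle returns x. (Note the other order, arcsin(sin x) = x, is NOT an identity.)
So the two sides agree for every real x for which both sides are defined.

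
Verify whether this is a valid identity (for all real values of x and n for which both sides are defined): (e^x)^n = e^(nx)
Yes, this is an identity.

Claim: (e^x)^n = e^(nx).
Reasoning: e^x is a positive real number, and for a positive base B and real exponent n, B^n = e^(n·ln B). With B = e^x, ln B = x, so (e^x)^n = e^(n·x).
So the two sides agree for all real values of x and n for which both sides are defined.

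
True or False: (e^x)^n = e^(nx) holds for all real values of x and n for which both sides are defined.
True.

Claim: (e^x)^n = e^(nx).
Reasoning: e^x is a positive real number, and for a positive base B and real exponent n, B^n = e^(n·ln B). With B = e^x, ln B = x, so (e^x)^n = e^(n·x).
So the two sides agree for all real values of x and n for which both sides are defined.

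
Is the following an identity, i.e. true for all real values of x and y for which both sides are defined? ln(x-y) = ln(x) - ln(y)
Claim: ln(x-y) = ln(x) - ln(y).
Test a specific point where both sides are defined: x = 4, y = 3/2.
LHS = ln(x-y) ≈ 0.9163
RHS = ln(x) - ln(y) ≈ 0.9808
Since 0.9163 ≠ 0.9808, the equation fails at this point, so it cannot hold for all real values of x and y for which both sides are defined.
ln(x) - ln(y) = ln(x/y), not ln(x-y).

Conclusion: No, this is NOT an identity.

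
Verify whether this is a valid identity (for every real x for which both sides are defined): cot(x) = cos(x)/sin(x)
Yes, this is an identity.

Claim: cot(x) = cos(x)/sin(x).
Reasoning: cot(x) is defined as 1/tan(x) = 1/(sin(x)/cos(x)) = cos(x)/sin(x), wherever sin(x) ≠ 0.
So the two sides agree for every real x for which both sides are defined.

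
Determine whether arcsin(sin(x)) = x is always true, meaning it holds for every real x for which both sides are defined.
Claim: arcsin(sin(x)) = x.
Test a specific point where both sides are defined: x = π.
LHS = arcsin(sin(x)) ≈ 0.0000
RHS = x ≈ 3.1416
Since 0.0000 ≠ 3.1416, the equation fails at this point, so it cannot hold for every real x for which both sides are defined.
arcsin only returns values in [-π/2, π/2], so arcsin(sin(x)) = x holds only for x in that interval, not for all real x.

Conclusion: No, this is NOT an identity.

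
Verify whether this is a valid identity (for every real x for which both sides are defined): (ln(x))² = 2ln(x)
No, this is NOT an identity.

Claim: (ln(x))² = 2ln(x).
Test a specific point where both sides are defined: x = 2.
LHS = (ln(x))² ≈ 0.4805
RHS = 2ln(x) ≈ 1.3863
Since 0.4805 ≠ 1.3863, the equation fails at this point, so it cannot hold for every real x for which both sides are defined.
2ln(x) equals ln(x²), which is not the same as (ln x)².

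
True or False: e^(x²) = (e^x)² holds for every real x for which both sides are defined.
Claim: e^(x²) = (e^x)².
Test a specific point where both sides are defined: x = 1/2.
LHS = e^(x²) ≈ 1.2840
RHS = (e^x)² ≈ 2.7183
Since 1.2840 ≠ 2.7183, the equation fails at this point, so it cannot hold for every real x for which both sides are defined.
(e^x)² = e^(2x), and 2x ≠ x² in general.

Conclusion: False.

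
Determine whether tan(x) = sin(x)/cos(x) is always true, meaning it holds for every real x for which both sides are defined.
Claim: tan(x) = sin(x)/cos(x).
Reasoning: For an angle x whose terminal point on the unit circle is (cos x, sin x), tan(x) is defined as the ratio (second coordinate)/(first coordinate) = sin(x)/cos(x), wherever cos(x) ≠ 0.
So the two sides agree for every real x for which both sides are defined.

Conclusion: Yes, this is an identity.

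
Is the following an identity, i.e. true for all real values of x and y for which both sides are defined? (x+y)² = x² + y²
No, this is NOT an identity.

Claim: (x+y)² = x² + y².
Test a specific point where both sides are defined: x = 3/2, y = -2.
LHS = (x+y)² ≈ 0.2500
RHS = x² + y² ≈ 6.2500
Since 0.2500 ≠ 6.2500, the equation fails at this point, so it cannot hold for all real values of x and y for which both sides are defined.
The correct expansion is (x+y)² = x² + 2xy + y²; the cross term 2xy is missing.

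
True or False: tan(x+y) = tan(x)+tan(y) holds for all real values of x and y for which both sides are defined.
Claim: tan(x+y) = tan(x)+tan(y).
Test a specific point where both sides are defined: x = -π/3, y = 2π/3.
LHS = tan(x+y) ≈ 1.7321
RHS = tan(x)+tan(y) ≈ -3.4641
Since 1.7321 ≠ -3.4641, the equation fails at this point, so it cannot hold for all real values of x and y for which both sides are defined.
The correct formula is tan(x+y) = (tan(x) + tan(y))/(1 - tan(x)tan(y)).

Conclusion: False.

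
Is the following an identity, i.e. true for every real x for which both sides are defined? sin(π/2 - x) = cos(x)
Yes, this is an identity.

Claim: sin(π/2 - x) = cos(x).
Reasoning: Use sin(u - v) = sin(u)cos(v) - cos(u)sin(v) with u = π/2, v = x: sin(π/2)cos(x) - cos(π/2)sin(x) = 1·cos(x) - 0·sin(x) = cos(x).
So the two sides agree for every real x for which both sides are defined.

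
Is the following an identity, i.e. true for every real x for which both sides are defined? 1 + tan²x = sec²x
Claim: 1 + tan²x = sec²x.
Reasoning: Start from sin²x + cos²x = 1 and divide every term by cos²x (allowed wherever tan x and sec x are defined): tan²x + 1 = 1/cos²x = sec²x.
So the two sides agree for every real x for which both sides are defined.

Conclusion: Yes, this is an identity.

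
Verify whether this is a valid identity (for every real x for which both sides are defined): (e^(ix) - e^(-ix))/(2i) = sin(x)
Claim: (e^(ix) - e^(-ix))/(2i) = sin(x).
Reasoning: By Euler's formula e^(ix) = cos(x) + i·sin(x) and e^(-ix) = cos(x) - i·sin(x). Subtracting cancels the cosine terms: e^(ix) - e^(-ix) = 2i·sin(x); divide by 2i.
So the two sides agree for every real x for which both sides are defined.

Conclusion: Yes, this is an identity.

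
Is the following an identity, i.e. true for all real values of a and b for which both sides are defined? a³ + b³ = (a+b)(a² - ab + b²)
Claim: a³ + b³ = (a+b)(a² - ab + b²).
Reasoning: Expand the right side: (a+b)(a² - ab + b²) = a³ - a²b + ab² + a²b - ab² + b³ = a³ + b³ (the middle terms cancel in pairs).
So the two sides agree for all real values of a and b for which both sides are defined.

Conclusion: Yes, this is an identity.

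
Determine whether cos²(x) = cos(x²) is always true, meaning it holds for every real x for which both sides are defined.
Claim: cos²(x) = cos(x²).
Test a specific point where both sides are defined: x = -π/2.
LHS = cos²(x) ≈ 0.0000
RHS = cos(x²) ≈ -0.7812
Since 0.0000 ≠ -0.7812, the equation fails at this point, so it cannot hold for every real x for which both sides are defined.
cos²(x) means (cos x)², squaring the output; cos(x²) squares the input. These are different functions.

Conclusion: No, this is NOT an identity.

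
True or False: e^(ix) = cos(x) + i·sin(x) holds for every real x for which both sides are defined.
True.

Claim: e^(ix) = cos(x) + i·sin(x).
Reasoning: Euler's formula. Expand e^(ix) = Σ (ix)^k / k!. Since i² = -1, the even-k terms are Σ (-1)^m x^(2m)/(2m)! = cos(x) and the odd-k terms are i · Σ (-1)^m x^(2m+1)/(2m+1)! = i·sin(x).
So the two sides agree for every real x for which both sides are defined.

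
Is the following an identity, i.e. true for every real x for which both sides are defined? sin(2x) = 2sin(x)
No, this is NOT an identity.

Claim: sin(2x) = 2sin(x).
Test a specific point where both sides are defined: x = -π/3.
LHS = sin(2x) ≈ -0.8660
RHS = 2sin(x) ≈ -1.7321
Since -0.8660 ≠ -1.7321, the equation fails at this point, so it cannot hold for every real x for which both sides are defined.
The correct double-angle formula is sin(2x) = 2sin(x)cos(x).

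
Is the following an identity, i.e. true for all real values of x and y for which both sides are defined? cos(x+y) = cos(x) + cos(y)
No, this is NOT an identity.

Claim: cos(x+y) = cos(x) + cos(y).
Test a specific point where both sides are defined: x = π/3, y = 3π/4.
LHS = cos(x+y) ≈ -0.9659
RHS = cos(x) + cos(y) ≈ -0.2071
Since -0.9659 ≠ -0.2071, the equation fails at this point, so it cannot hold for all real values of x and y for which both sides are defined.
The correct expansion is cos(x+y) = cos(x)cos(y) - sin(x)sin(y); cosine is not additive.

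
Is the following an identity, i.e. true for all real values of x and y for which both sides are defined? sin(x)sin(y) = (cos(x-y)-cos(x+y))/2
Yes, this is an identity.

Claim: sin(x)sin(y) = (cos(x-y)-cos(x+y))/2.
Reasoning: cos(x-y) = cos(x)cos(y) + sin(x)sin(y) and cos(x+y) = cos(x)cos(y) - sin(x)sin(y). Subtracting, cos(x-y) - cos(x+y) = 2sin(x)sin(y); divide by 2.
So the two sides agree for all real values of x and y for which both sides are defined.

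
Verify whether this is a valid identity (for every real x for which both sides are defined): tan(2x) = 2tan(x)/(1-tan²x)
Claim: tan(2x) = 2tan(x)/(1-tan²x).
Reasoning: tan(2x) = sin(2x)/cos(2x) = 2sin(x)cos(x) / (cos²x - sin²x). Divide numerator and denominator by cos²x: 2tan(x) / (1 - tan²x).
So the two sides agree for every real x for which both sides are defined.

Conclusion: Yes, this is an identity.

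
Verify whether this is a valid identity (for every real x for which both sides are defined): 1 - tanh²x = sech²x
Claim: 1 - tanh²x = sech²x.
Reasoning: Divide cosh²x - sinh²x = 1 through by cosh²x (never zero): 1 - tanh²x = 1/cosh²x = sech²x.
So the two sides agree for every real x for which both sides are defined.

Conclusion: Yes, this is an identity.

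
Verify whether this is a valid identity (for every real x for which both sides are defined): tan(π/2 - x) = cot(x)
Yes, this is an identity.

Claim: tan(π/2 - x) = cot(x).
Reasoning: tan(π/2 - x) = sin(π/2 - x)/cos(π/2 - x) = cos(x)/sin(x) = cot(x), using the cofunction identities sin(π/2 - x) = cos(x) and cos(π/2 - x) = sin(x).
So the two sides agree for every real x for which both sides are defined.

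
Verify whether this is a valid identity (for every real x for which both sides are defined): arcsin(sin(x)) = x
No, this is NOT an identity.

Claim: arcsin(sin(x)) = x.
Test a specific point where both sides are defined: x = 2π/3.
LHS = arcsin(sin(x)) ≈ 1.0472
RHS = x ≈ 2.0944
Since 1.0472 ≠ 2.0944, the equation fails at this point, so it cannot hold for every real x for which both sides are defined.
arcsin only returns values in [-π/2, π/2], so arcsin(sin(x)) = x holds only for x in that interval, not for all real x.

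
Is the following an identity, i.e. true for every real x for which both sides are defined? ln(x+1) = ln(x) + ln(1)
Claim: ln(x+1) = ln(x) + ln(1).
Test a specific point where both sides are defined: x = 5.
LHS = ln(x+1) ≈ 1.7918
RHS = ln(x) + ln(1) ≈ 1.6094
Since 1.7918 ≠ 1.6094, the equation fails at this point, so it cannot hold for every real x for which both sides are defined.
ln(1) = 0, so the right side is just ln(x), which differs from ln(x+1).

Conclusion: No, this is NOT an identity.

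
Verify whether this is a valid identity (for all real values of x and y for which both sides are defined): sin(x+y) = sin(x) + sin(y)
No, this is NOT an identity.

Claim: sin(x+y) = sin(x) + sin(y).
Test a specific point where both sides are defined: x = π/3, y = π/4.
LHS = sin(x+y) ≈ 0.9659
RHS = sin(x) + sin(y) ≈ 1.5731
Since 0.9659 ≠ 1.5731, the equation fails at this point, so it cannot hold for all real values of x and y for which both sides are defined.
The correct expansion is sin(x+y) = sin(x)cos(y) + cos(x)sin(y); sine is not additive.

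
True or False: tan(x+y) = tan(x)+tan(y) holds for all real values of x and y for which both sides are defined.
Claim: tan(x+y) = tan(x)+tan(y).
Test a specific point where both sides are defined: x = -π/6, y = -π/4.
LHS = tan(x+y) ≈ -3.7321
RHS = tan(x)+tan(y) ≈ -1.5774
Since -3.7321 ≠ -1.5774, the equation fails at this point, so it cannot hold for all real values of x and y for which both sides are defined.
The correct formula is tan(x+y) = (tan(x) + tan(y))/(1 - tan(x)tan(y)).

Conclusion: False.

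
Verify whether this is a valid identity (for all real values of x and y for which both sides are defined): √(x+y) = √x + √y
No, this is NOT an identity.

Claim: √(x+y) = √x + √y.
Test a specific point where both sides are defined: x = 4, y = 1.
LHS = √(x+y) ≈ 2.2361
RHS = √x + √y ≈ 3.0000
Since 2.2361 ≠ 3.0000, the equation fails at this point, so it cannot hold for all real values of x and y for which both sides are defined.
Squaring the right side gives x + 2√(xy) + y, not x + y.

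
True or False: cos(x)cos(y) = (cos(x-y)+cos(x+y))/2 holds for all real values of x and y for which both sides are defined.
True.

Claim: cos(x)cos(y) = (cos(x-y)+cos(x+y))/2.
Reasoning: cos(x-y) = cos(x)cos(y) + sin(x)sin(y) and cos(x+y) = cos(x)cos(y) - sin(x)sin(y). Adding, cos(x-y) + cos(x+y) = 2cos(x)cos(y); divide by 2.
So the two sides agree for all real values of x and y for which both sides are defined.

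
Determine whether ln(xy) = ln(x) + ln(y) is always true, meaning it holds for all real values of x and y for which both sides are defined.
Claim: ln(xy) = ln(x) + ln(y).
Reasoning: Both sides are simultaneously defined only when x, y > 0. Write x = e^p, y = e^q (p = ln x, q = ln y). Then xy = e^p · e^q = e^(p+q), so ln(xy) = p + q = ln(x) + ln(y).
So the two sides agree for all real values of x and y for which both sides are defined.

Conclusion: Yes, this is an identity.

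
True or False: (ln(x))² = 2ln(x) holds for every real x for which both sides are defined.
False.

Claim: (ln(x))² = 2ln(x).
Test a specific point where both sides are defined: x = 1/2.
LHS = (ln(x))² ≈ 0.4805
RHS = 2ln(x) ≈ -1.3863
Since 0.4805 ≠ -1.3863, the equation fails at this point, so it cannot hold for every real x for which both sides are defined.
2ln(x) equals ln(x²), which is not the same as (ln x)².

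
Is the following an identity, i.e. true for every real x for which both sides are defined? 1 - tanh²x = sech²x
Yes, this is an identity.

Claim: 1 - tanh²x = sech²x.
Reasoning: Divide cosh²x - sinh²x = 1 through by cosh²x (never zero): 1 - tanh²x = 1/cosh²x = sech²x.
So the two sides agree for every real x for which both sides are defined.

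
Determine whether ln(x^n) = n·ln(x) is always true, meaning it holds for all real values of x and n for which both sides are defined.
Yes, this is an identity.

Claim: ln(x^n) = n·ln(x).
Reasoning: The right side requires x > 0. For x > 0, x^n = (e^(ln x))^n = e^(n·ln x), so taking ln of both sides gives ln(x^n) = n·ln(x).
So the two sides agree for all real values of x and n for which both sides are defined.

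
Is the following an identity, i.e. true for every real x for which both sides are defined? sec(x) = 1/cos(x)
Claim: sec(x) = 1/cos(x).
Reasoning: sec(x) is by definition the reciprocal of cos(x), wherever cos(x) ≠ 0.
So the two sides agree for every real x for which both sides are defined.

Conclusion: Yes, this is an identity.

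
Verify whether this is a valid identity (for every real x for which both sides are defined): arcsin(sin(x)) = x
No, this is NOT an identity.

Claim: arcsin(sin(x)) = x.
Test a specific point where both sides are defined: x = 2π/3.
LHS = arcsin(sin(x)) ≈ 1.0472
RHS = x ≈ 2.0944
Since 1.0472 ≠ 2.0944, the equation fails at this point, so it cannot hold for every real x for which both sides are defined.
arcsin only returns values in [-π/2, π/2], so arcsin(sin(x)) = x holds only for x in that interval, not for all real x.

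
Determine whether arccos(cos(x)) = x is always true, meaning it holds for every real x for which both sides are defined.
Claim: arccos(cos(x)) = x.
Test a specific point where both sides are defined: x = -π/3.
LHS = arccos(cos(x)) ≈ 1.0472
RHS = x ≈ -1.0472
Since 1.0472 ≠ -1.0472, the equation fails at this point, so it cannot hold for every real x for which both sides are defined.
arccos only returns values in [0, π], so arccos(cos(x)) = x holds only for x in that interval, not for all real x.

Conclusion: No, this is NOT an identity.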